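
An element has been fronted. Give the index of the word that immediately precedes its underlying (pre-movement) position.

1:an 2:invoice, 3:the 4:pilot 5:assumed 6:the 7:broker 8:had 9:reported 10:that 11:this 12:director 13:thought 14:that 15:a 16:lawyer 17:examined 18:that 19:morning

17

The displaced element is "an invoice" (word 2).
It is linked across 3 clause boundaries (Ø → that → that).
It functions as the direct object of "examined", so the gap sits immediately after word 17 ("examined").
Base order: The pilot assumed the broker had reported that this director thought that a lawyer examined an invoice that morning.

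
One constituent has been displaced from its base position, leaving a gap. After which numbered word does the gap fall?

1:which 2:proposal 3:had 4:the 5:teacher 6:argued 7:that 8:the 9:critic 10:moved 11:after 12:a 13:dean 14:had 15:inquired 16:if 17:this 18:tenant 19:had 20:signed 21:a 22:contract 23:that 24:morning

The displaced element is "which proposal" (word 2).
It is linked across 1 clause boundary (that).
It functions as the direct object of "moved", so the gap sits immediately after word 10 ("moved").
Base order: The teacher had argued that the critic moved which proposal after a dean had inquired if this tenant had signed a contract that morning.

10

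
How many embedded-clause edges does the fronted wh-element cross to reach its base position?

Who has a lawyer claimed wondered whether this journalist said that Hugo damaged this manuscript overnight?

1

"who" is extracted from the subject of "wondered".
Boundaries crossed, outermost first: [Ø] — 1 in total.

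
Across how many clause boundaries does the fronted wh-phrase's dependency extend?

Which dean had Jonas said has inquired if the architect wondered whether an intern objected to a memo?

1

"which dean" is extracted from the subject of "inquired".
Boundaries crossed, outermost first: [Ø] — 1 in total.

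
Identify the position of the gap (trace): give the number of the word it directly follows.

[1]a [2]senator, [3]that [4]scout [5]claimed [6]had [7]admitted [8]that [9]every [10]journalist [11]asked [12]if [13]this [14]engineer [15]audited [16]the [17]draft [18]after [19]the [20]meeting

5

The displaced element is "a senator" (word 2).
It is linked across 1 clause boundary (Ø).
It functions as the subject of "admitted", so the gap sits immediately after word 5 ("claimed").
Base order: That scout claimed that a senator had admitted that every journalist asked if this engineer audited the draft after the meeting.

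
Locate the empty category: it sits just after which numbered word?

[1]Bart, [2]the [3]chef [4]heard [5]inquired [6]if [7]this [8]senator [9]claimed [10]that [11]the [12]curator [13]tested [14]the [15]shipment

4

The displaced element is "Bart" (word 1).
It is linked across 1 clause boundary (Ø).
It functions as the subject of "inquired", so the gap sits immediately after word 4 ("heard").
Base order: The chef heard that Bart inquired if this senator claimed that the curator tested the shipment.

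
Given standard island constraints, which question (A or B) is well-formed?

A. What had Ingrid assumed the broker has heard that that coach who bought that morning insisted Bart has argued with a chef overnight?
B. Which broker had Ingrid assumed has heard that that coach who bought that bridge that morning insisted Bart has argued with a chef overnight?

In A, the wh-phrase is extracted from inside a complex-NP island (relative clause) (introduced by "who"), which blocks movement.
In B, the extraction path crosses only that-complement boundaries, which are transparent.
So B is grammatical.

B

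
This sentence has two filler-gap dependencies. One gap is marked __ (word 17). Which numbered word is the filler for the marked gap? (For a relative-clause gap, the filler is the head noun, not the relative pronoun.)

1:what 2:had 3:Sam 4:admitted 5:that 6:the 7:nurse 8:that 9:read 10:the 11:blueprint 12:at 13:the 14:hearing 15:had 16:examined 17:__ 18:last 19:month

1

The marked gap is the direct object of "examined".
Its filler is the fronted wh-phrase "what", at word 1.
(The other dependency links word 7 to a gap after word 8.)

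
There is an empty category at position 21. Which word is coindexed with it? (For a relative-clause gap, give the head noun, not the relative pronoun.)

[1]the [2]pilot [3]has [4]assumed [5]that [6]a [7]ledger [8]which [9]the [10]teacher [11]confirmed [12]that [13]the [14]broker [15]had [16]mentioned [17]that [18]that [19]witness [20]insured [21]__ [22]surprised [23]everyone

7

The gap at 21 is the object of "insured", inside a relative clause.
The relative pronoun is "which" (word 8); it is bound by the head noun immediately before it.
Its filler is the head noun "ledger", at word 7.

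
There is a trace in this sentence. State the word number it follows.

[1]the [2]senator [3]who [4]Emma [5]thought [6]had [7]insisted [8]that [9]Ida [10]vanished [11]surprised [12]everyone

The displaced element is "the senator" (word 2).
It is linked across 1 clause boundary (Ø).
It functions as the subject of "insisted", so the gap sits immediately after word 5 ("thought").
Base order: Emma thought the senator had insisted that Ida vanished.

5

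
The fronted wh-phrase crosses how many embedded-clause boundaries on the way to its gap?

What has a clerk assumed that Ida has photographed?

"what" is extracted from the object of "photographed".
Boundaries crossed, outermost first: [that] — 1 in total.

1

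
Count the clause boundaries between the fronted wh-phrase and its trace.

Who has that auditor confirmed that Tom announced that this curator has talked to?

"who" is extracted from the PP object of "talked".
Boundaries crossed, outermost first: [that], [that] — 2 in total.

2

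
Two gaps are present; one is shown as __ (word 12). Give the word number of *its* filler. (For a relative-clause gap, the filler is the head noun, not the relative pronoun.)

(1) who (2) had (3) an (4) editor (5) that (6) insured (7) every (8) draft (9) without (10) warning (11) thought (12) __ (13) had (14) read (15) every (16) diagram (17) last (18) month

The marked gap is the subject of "read".
Its filler is the fronted wh-phrase "who", at word 1.
(The other dependency links word 4 to a gap after word 5.)

1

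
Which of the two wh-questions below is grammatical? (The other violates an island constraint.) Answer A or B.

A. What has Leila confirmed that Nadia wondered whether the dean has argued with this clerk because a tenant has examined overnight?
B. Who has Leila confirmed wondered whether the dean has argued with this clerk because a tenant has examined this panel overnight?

B

In A, the wh-phrase is extracted from inside a wh-island (introduced by "whether"), which blocks movement.
In B, the extraction path crosses only that-complement boundaries, which are transparent.
So B is grammatical.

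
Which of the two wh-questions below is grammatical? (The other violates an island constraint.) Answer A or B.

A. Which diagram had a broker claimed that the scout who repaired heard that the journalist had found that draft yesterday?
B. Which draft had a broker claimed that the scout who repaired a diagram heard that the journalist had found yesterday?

In A, the wh-phrase is extracted from inside a complex-NP island (relative clause) (introduced by "who"), which blocks movement.
In B, the extraction path crosses only that-complement boundaries, which are transparent.
So B is grammatical.

B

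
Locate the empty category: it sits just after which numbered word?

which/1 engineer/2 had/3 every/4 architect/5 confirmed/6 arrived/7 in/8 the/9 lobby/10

6

The displaced element is "which engineer" (word 2).
It is linked across 1 clause boundary (Ø).
It functions as the subject of "arrived", so the gap sits immediately after word 6 ("confirmed").
Base order: Every architect had confirmed that which engineer arrived in the lobby.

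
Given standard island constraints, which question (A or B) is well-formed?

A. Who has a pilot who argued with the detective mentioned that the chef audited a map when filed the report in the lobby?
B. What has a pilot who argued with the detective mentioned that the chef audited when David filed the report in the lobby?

B

In A, the wh-phrase is extracted from inside an adjunct island (introduced by "when"), which blocks movement.
In B, the extraction path crosses only that-complement boundaries, which are transparent.
So B is grammatical.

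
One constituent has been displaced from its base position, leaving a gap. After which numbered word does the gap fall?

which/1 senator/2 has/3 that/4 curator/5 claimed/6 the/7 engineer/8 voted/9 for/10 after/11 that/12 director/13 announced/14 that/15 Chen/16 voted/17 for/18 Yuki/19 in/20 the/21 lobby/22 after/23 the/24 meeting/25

10

The displaced element is "which senator" (word 2).
It is linked across 1 clause boundary (Ø).
It functions as the object of the preposition "for" of "voted", so the gap sits immediately after word 10 ("for").
Base order: That curator has claimed the engineer voted for which senator after that director announced that Chen voted for Yuki in the lobby after the meeting.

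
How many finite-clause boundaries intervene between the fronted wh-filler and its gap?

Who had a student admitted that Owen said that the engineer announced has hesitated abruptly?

"who" is extracted from the subject of "hesitated".
Boundaries crossed, outermost first: [that], [that], [Ø] — 3 in total.

3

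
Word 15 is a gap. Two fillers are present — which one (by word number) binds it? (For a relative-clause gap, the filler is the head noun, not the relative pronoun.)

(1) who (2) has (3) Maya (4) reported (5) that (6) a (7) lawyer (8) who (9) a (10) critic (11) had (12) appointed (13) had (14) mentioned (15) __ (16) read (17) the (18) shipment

1

The marked gap is the subject of "read".
Its filler is the fronted wh-phrase "who", at word 1.
(The other dependency links word 7 to a gap after word 12.)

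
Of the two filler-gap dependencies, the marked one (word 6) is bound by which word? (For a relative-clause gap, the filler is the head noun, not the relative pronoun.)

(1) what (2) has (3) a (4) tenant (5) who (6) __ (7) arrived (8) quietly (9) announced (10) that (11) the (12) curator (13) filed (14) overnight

The marked gap is inside the relative clause, the subject of "arrived".
Its filler is the head noun "tenant" (via "who"), at word 4.
(The other dependency links word 1 to a gap after word 13.)

4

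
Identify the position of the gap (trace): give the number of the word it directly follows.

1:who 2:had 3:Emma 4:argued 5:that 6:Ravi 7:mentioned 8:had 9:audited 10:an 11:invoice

7

The displaced element is "who" (word 1).
It is linked across 2 clause boundaries (that → Ø).
It functions as the subject of "audited", so the gap sits immediately after word 7 ("mentioned").
Base order: Emma had argued that Ravi mentioned that who had audited an invoice.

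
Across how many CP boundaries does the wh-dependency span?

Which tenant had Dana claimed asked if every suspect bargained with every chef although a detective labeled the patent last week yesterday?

1

"which tenant" is extracted from the subject of "asked".
Boundaries crossed, outermost first: [Ø] — 1 in total.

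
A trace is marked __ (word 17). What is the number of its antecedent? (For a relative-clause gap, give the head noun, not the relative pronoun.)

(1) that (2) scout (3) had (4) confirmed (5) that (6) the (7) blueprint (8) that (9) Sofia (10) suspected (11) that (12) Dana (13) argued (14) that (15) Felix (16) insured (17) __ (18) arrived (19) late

The gap at 17 is the object of "insured", inside a relative clause.
The relative pronoun is "that" (word 8); it is bound by the head noun immediately before it.
Its filler is the head noun "blueprint", at word 7.

7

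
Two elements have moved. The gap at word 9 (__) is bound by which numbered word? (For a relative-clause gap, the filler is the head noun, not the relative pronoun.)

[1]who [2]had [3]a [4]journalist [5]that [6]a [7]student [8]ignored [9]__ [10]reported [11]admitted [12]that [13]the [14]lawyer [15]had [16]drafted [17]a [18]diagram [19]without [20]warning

The marked gap is inside the relative clause, the direct object of "ignored".
Its filler is the head noun "journalist" (via "that"), at word 4.
(The other dependency links word 1 to a gap after word 10.)

4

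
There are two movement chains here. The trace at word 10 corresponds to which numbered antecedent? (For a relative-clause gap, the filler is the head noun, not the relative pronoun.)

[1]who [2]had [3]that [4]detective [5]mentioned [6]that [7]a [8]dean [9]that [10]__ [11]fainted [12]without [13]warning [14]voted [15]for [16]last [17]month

The marked gap is inside the relative clause, the subject of "fainted".
Its filler is the head noun "dean" (via "that"), at word 8.
(The other dependency links word 1 to a gap after word 15.)

8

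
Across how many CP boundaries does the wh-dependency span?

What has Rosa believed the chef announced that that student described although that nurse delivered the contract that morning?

2

"what" is extracted from the object of "described".
Boundaries crossed, outermost first: [Ø], [that] — 2 in total.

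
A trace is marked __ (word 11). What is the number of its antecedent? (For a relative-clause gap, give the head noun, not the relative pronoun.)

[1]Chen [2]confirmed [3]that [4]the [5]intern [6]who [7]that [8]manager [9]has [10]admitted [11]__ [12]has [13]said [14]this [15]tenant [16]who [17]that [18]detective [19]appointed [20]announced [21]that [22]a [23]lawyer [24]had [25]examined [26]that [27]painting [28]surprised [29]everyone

The gap at 11 is the subject of "said", inside a relative clause.
The relative pronoun is "who" (word 6); it is bound by the head noun immediately before it.
Its filler is the head noun "intern", at word 5.

5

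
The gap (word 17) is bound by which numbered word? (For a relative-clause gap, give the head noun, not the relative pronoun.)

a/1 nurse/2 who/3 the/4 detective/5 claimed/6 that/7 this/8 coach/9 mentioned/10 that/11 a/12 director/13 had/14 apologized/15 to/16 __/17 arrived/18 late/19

2

The gap at 17 is the prepositional object of "apologized", inside a relative clause.
The relative pronoun is "who" (word 3); it is bound by the head noun immediately before it.
Its filler is the head noun "nurse", at word 2.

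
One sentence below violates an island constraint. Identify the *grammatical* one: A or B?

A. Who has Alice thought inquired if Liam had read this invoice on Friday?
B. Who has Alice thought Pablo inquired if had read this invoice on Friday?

In B, the wh-phrase is extracted from inside a wh-island (introduced by "if"), which blocks movement.
In A, the extraction path crosses only that-complement boundaries, which are transparent.
So A is grammatical.

A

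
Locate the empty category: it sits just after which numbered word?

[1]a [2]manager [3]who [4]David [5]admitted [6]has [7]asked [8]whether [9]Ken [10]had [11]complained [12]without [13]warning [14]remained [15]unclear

The displaced element is "a manager" (word 2).
It is linked across 1 clause boundary (Ø).
It functions as the subject of "asked", so the gap sits immediately after word 5 ("admitted").
Base order: David admitted that a manager has asked whether Ken had complained without warning.

5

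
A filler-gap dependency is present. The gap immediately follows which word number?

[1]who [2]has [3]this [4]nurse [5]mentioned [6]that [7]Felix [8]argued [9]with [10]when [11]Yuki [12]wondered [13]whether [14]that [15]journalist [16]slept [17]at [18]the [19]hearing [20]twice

The displaced element is "who" (word 1).
It is linked across 1 clause boundary (that).
It functions as the object of the preposition "with" of "argued", so the gap sits immediately after word 9 ("with").
Base order: This nurse has mentioned that Felix argued with who when Yuki wondered whether that journalist slept at the hearing twice.

9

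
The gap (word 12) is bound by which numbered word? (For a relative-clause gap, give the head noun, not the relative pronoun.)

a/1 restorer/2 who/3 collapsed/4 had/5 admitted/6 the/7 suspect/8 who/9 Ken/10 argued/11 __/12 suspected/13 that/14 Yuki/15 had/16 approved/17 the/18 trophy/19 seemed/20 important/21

The gap at 12 is the subject of "suspected", inside a relative clause.
The relative pronoun is "who" (word 9); it is bound by the head noun immediately before it.
Its filler is the head noun "suspect", at word 8.

8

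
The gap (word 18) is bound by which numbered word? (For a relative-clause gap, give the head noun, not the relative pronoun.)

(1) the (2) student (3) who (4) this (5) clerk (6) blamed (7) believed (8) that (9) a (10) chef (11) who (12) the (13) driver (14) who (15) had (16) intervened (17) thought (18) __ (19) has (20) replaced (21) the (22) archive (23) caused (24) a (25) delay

10

The gap at 18 is the subject of "replaced", inside a relative clause.
The relative pronoun is "who" (word 11); it is bound by the head noun immediately before it.
Its filler is the head noun "chef", at word 10.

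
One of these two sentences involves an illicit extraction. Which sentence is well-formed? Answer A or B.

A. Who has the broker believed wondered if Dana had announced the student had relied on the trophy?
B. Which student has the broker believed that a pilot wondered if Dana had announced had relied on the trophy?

In B, the wh-phrase is extracted from inside a wh-island (introduced by "if"), which blocks movement.
In A, the extraction path crosses only that-complement boundaries, which are transparent.
So A is grammatical.

A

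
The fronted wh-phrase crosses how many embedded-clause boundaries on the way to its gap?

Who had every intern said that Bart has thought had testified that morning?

2

"who" is extracted from the subject of "testified".
Boundaries crossed, outermost first: [that], [Ø] — 2 in total.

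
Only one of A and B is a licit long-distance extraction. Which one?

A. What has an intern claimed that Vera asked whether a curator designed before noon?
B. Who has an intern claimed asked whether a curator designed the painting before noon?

B

In A, the wh-phrase is extracted from inside a wh-island (introduced by "whether"), which blocks movement.
In B, the extraction path crosses only that-complement boundaries, which are transparent.
So B is grammatical.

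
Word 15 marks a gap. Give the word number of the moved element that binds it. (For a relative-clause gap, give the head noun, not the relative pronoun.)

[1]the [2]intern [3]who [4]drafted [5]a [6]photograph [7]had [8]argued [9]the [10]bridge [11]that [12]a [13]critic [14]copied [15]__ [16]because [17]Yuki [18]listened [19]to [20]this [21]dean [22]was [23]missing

10

The gap at 15 is the object of "copied", inside a relative clause.
The relative pronoun is "that" (word 11); it is bound by the head noun immediately before it.
Its filler is the head noun "bridge", at word 10.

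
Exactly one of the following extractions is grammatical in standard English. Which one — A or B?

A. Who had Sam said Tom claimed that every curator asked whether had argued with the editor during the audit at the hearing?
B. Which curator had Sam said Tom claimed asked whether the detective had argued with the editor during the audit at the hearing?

B

In A, the wh-phrase is extracted from inside a wh-island (introduced by "whether"), which blocks movement.
In B, the extraction path crosses only that-complement boundaries, which are transparent.
So B is grammatical.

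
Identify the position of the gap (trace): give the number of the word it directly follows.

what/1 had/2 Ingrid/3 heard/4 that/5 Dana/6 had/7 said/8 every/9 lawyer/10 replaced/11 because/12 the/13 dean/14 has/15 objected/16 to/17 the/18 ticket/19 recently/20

The displaced element is "what" (word 1).
It is linked across 2 clause boundaries (that → Ø).
It functions as the direct object of "replaced", so the gap sits immediately after word 11 ("replaced").
Base order: Ingrid had heard that Dana had said every lawyer replaced what because the dean has objected to the ticket recently.

11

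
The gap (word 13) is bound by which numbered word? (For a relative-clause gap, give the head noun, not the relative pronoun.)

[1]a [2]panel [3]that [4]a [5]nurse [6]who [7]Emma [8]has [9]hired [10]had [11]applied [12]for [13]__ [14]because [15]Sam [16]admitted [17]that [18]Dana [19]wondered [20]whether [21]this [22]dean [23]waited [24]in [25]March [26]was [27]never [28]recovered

The gap at 13 is the prepositional object of "applied", inside a relative clause.
The relative pronoun is "that" (word 3); it is bound by the head noun immediately before it.
Its filler is the head noun "panel", at word 2.

2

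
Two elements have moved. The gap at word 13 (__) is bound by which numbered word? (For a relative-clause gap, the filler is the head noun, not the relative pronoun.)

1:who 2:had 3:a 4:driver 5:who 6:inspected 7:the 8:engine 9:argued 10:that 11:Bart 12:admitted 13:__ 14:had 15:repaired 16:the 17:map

The marked gap is the subject of "repaired".
Its filler is the fronted wh-phrase "who", at word 1.
(The other dependency links word 4 to a gap after word 5.)

1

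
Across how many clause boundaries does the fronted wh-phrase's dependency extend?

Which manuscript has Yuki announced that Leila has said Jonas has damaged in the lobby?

"which manuscript" is extracted from the object of "damaged".
Boundaries crossed, outermost first: [that], [Ø] — 2 in total.

2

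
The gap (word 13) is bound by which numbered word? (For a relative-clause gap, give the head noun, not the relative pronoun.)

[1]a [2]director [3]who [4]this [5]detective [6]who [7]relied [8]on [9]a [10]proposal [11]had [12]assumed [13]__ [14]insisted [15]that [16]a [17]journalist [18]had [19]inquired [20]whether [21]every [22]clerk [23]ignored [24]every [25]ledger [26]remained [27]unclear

The gap at 13 is the subject of "insisted", inside a relative clause.
The relative pronoun is "who" (word 3); it is bound by the head noun immediately before it.
Its filler is the head noun "director", at word 2.

2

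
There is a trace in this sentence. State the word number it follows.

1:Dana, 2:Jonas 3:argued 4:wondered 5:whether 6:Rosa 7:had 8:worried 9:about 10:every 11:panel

The displaced element is "Dana" (word 1).
It is linked across 1 clause boundary (Ø).
It functions as the subject of "wondered", so the gap sits immediately after word 3 ("argued").
Base order: Jonas argued that Dana wondered whether Rosa had worried about every panel.

3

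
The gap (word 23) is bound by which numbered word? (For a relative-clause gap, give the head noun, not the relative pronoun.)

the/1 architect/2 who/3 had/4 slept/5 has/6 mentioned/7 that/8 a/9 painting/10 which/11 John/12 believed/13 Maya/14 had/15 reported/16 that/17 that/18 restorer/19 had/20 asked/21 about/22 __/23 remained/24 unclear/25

10

The gap at 23 is the prepositional object of "asked", inside a relative clause.
The relative pronoun is "which" (word 11); it is bound by the head noun immediately before it.
Its filler is the head noun "painting", at word 10.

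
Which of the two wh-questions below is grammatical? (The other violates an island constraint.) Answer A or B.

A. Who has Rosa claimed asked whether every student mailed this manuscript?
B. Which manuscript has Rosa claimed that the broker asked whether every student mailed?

A

In B, the wh-phrase is extracted from inside a wh-island (introduced by "whether"), which blocks movement.
In A, the extraction path crosses only that-complement boundaries, which are transparent.
So A is grammatical.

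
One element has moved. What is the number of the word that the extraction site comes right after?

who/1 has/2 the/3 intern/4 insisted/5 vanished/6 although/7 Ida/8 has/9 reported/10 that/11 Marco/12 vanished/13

The displaced element is "who" (word 1).
It is linked across 1 clause boundary (Ø).
It functions as the subject of "vanished", so the gap sits immediately after word 5 ("insisted").
Base order: The intern has insisted that who vanished although Ida has reported that Marco vanished.

5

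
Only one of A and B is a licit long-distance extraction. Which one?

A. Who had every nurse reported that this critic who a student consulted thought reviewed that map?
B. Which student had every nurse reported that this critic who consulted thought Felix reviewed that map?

In B, the wh-phrase is extracted from inside a complex-NP island (relative clause) (introduced by "who"), which blocks movement.
In A, the extraction path crosses only that-complement boundaries, which are transparent.
So A is grammatical.

A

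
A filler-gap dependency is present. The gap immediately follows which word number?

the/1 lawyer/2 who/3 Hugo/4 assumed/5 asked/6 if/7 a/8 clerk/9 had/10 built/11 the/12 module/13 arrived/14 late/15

The displaced element is "the lawyer" (word 2).
It is linked across 1 clause boundary (Ø).
It functions as the subject of "asked", so the gap sits immediately after word 5 ("assumed").
Base order: Hugo assumed that the lawyer asked if a clerk had built the module.

5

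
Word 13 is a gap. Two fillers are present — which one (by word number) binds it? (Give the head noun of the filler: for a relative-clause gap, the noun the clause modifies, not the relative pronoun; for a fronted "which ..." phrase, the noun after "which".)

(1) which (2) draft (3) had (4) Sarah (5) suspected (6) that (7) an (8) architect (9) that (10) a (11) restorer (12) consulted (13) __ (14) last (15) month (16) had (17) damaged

8

The marked gap is inside the relative clause, the direct object of "consulted".
Its filler is the head noun "architect" (via "that"), at word 8.
(The other dependency links word 2 to a gap after word 17.)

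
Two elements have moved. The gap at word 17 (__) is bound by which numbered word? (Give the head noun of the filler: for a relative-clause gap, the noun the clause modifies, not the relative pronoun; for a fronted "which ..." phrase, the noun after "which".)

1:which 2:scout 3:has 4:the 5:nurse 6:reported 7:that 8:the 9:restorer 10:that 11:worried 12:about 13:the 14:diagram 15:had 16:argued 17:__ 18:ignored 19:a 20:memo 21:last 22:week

The marked gap is the subject of "ignored".
Its filler is the fronted wh-phrase "which scout", at word 2.
(The other dependency links word 9 to a gap after word 10.)

2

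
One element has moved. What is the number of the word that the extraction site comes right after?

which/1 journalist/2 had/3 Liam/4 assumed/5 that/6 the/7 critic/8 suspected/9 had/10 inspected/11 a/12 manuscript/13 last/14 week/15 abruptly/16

9

The displaced element is "which journalist" (word 2).
It is linked across 2 clause boundaries (that → Ø).
It functions as the subject of "inspected", so the gap sits immediately after word 9 ("suspected").
Base order: Liam had assumed that the critic suspected that which journalist had inspected a manuscript last week abruptly.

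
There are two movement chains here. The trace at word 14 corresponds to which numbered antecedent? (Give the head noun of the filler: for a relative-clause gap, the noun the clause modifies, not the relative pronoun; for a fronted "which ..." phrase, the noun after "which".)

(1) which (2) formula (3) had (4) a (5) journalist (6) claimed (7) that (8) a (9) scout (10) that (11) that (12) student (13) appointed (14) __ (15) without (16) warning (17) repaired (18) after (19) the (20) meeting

The marked gap is inside the relative clause, the direct object of "appointed".
Its filler is the head noun "scout" (via "that"), at word 9.
(The other dependency links word 2 to a gap after word 17.)

9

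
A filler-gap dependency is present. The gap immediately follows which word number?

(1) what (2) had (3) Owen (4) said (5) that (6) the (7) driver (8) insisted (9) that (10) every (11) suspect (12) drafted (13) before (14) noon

The displaced element is "what" (word 1).
It is linked across 2 clause boundaries (that → that).
It functions as the direct object of "drafted", so the gap sits immediately after word 12 ("drafted").
Base order: Owen had said that the driver insisted that every suspect drafted what before noon.

12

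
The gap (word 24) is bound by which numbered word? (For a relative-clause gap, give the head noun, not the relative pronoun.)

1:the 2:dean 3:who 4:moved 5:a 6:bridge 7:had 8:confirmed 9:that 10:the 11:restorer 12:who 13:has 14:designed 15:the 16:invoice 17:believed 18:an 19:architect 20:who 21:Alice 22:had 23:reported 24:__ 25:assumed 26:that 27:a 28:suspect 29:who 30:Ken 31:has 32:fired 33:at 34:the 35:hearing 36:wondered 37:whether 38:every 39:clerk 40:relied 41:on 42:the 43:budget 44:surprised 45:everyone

19

The gap at 24 is the subject of "assumed", inside a relative clause.
The relative pronoun is "who" (word 20); it is bound by the head noun immediately before it.
Its filler is the head noun "architect", at word 19.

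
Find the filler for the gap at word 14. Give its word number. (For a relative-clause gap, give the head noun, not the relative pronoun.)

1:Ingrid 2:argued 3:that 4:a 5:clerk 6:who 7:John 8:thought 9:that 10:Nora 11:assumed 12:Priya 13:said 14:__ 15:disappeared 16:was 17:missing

The gap at 14 is the subject of "disappeared", inside a relative clause.
The relative pronoun is "who" (word 6); it is bound by the head noun immediately before it.
Its filler is the head noun "clerk", at word 5.

5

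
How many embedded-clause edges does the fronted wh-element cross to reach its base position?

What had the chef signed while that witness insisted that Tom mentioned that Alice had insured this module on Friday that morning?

"what" originates inside the matrix clause — no clause boundary is crossed.

0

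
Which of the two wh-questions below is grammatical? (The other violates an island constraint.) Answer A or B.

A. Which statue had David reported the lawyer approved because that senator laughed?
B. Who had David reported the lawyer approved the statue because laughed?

A

In B, the wh-phrase is extracted from inside an adjunct island (introduced by "because"), which blocks movement.
In A, the extraction path crosses only that-complement boundaries, which are transparent.
So A is grammatical.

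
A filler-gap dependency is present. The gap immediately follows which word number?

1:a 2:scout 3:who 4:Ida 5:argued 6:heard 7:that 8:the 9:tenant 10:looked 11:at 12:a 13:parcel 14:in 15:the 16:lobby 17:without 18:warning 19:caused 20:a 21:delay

5

The displaced element is "a scout" (word 2).
It is linked across 1 clause boundary (Ø).
It functions as the subject of "heard", so the gap sits immediately after word 5 ("argued").
Base order: Ida argued a scout heard that the tenant looked at a parcel in the lobby without warning.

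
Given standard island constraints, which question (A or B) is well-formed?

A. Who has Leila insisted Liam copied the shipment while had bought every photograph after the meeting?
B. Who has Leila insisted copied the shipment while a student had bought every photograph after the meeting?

B

In A, the wh-phrase is extracted from inside an adjunct island (introduced by "while"), which blocks movement.
In B, the extraction path crosses only that-complement boundaries, which are transparent.
So B is grammatical.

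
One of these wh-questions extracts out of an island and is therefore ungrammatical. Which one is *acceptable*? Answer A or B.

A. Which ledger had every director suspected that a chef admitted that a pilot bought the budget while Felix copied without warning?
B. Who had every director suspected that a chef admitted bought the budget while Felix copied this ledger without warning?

B

In A, the wh-phrase is extracted from inside an adjunct island (introduced by "while"), which blocks movement.
In B, the extraction path crosses only that-complement boundaries, which are transparent.
So B is grammatical.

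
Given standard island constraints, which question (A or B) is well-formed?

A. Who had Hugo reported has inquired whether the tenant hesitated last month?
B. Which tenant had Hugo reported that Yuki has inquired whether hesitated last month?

In B, the wh-phrase is extracted from inside a wh-island (introduced by "whether"), which blocks movement.
In A, the extraction path crosses only that-complement boundaries, which are transparent.
So A is grammatical.

A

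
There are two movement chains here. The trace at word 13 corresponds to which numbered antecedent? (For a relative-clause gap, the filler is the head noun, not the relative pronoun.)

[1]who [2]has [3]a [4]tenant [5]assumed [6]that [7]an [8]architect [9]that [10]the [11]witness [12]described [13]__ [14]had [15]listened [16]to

The marked gap is inside the relative clause, the direct object of "described".
Its filler is the head noun "architect" (via "that"), at word 8.
(The other dependency links word 1 to a gap after word 16.)

8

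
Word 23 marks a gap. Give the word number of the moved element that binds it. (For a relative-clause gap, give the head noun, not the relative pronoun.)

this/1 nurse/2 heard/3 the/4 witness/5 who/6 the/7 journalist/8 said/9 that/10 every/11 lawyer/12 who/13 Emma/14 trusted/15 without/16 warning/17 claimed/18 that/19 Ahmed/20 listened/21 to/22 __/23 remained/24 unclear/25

5

The gap at 23 is the prepositional object of "listened", inside a relative clause.
The relative pronoun is "who" (word 6); it is bound by the head noun immediately before it.
Its filler is the head noun "witness", at word 5.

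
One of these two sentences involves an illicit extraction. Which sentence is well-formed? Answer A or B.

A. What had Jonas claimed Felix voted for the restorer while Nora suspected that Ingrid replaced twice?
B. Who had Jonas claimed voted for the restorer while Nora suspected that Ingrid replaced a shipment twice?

B

In A, the wh-phrase is extracted from inside an adjunct island (introduced by "while"), which blocks movement.
In B, the extraction path crosses only that-complement boundaries, which are transparent.
So B is grammatical.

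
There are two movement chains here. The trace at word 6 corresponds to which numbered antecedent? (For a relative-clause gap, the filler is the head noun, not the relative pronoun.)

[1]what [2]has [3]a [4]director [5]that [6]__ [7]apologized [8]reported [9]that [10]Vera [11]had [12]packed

The marked gap is inside the relative clause, the subject of "apologized".
Its filler is the head noun "director" (via "that"), at word 4.
(The other dependency links word 1 to a gap after word 12.)

4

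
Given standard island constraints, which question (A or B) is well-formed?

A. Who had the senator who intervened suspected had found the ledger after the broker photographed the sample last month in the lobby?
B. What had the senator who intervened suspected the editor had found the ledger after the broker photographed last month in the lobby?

A

In B, the wh-phrase is extracted from inside an adjunct island (introduced by "after"), which blocks movement.
In A, the extraction path crosses only that-complement boundaries, which are transparent.
So A is grammatical.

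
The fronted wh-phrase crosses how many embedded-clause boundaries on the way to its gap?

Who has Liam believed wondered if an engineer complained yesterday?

1

"who" is extracted from the subject of "wondered".
Boundaries crossed, outermost first: [Ø] — 1 in total.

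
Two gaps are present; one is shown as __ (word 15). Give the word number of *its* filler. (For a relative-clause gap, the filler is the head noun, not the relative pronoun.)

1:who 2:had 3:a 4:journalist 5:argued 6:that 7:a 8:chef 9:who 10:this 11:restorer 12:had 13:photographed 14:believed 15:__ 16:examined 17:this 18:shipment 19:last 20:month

1

The marked gap is the subject of "examined".
Its filler is the fronted wh-phrase "who", at word 1.
(The other dependency links word 8 to a gap after word 13.)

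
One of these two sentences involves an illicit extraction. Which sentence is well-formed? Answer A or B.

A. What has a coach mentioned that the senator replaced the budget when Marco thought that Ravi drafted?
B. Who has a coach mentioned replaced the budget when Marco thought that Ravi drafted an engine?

In A, the wh-phrase is extracted from inside an adjunct island (introduced by "when"), which blocks movement.
In B, the extraction path crosses only that-complement boundaries, which are transparent.
So B is grammatical.

B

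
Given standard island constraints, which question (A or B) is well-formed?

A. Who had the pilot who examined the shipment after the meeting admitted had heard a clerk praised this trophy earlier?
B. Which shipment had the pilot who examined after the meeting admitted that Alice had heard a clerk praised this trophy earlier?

In B, the wh-phrase is extracted from inside a complex-NP island (relative clause) (introduced by "who"), which blocks movement.
In A, the extraction path crosses only that-complement boundaries, which are transparent.
So A is grammatical.

A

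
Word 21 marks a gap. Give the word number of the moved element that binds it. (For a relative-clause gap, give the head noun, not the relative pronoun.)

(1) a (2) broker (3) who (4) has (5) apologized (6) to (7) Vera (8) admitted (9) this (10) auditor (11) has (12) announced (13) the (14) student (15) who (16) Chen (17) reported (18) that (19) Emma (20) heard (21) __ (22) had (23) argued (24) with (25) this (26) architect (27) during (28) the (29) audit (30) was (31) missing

The gap at 21 is the subject of "argued", inside a relative clause.
The relative pronoun is "who" (word 15); it is bound by the head noun immediately before it.
Its filler is the head noun "student", at word 14.

14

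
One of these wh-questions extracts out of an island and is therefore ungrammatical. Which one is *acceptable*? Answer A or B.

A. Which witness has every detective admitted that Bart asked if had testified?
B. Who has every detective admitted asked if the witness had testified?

B

In A, the wh-phrase is extracted from inside a wh-island (introduced by "if"), which blocks movement.
In B, the extraction path crosses only that-complement boundaries, which are transparent.
So B is grammatical.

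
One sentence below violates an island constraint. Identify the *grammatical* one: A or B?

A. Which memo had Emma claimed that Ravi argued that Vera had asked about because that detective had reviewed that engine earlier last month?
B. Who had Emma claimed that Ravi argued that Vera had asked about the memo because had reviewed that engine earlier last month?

In B, the wh-phrase is extracted from inside an adjunct island (introduced by "because"), which blocks movement.
In A, the extraction path crosses only that-complement boundaries, which are transparent.
So A is grammatical.

A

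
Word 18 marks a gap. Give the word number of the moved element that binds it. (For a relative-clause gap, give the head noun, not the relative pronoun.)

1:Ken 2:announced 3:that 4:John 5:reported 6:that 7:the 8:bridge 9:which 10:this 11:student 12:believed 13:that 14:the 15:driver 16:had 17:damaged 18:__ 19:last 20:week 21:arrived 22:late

8

The gap at 18 is the object of "damaged", inside a relative clause.
The relative pronoun is "which" (word 9); it is bound by the head noun immediately before it.
Its filler is the head noun "bridge", at word 8.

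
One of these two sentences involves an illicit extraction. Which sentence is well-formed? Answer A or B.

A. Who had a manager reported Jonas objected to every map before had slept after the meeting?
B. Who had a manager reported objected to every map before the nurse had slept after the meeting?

In A, the wh-phrase is extracted from inside an adjunct island (introduced by "before"), which blocks movement.
In B, the extraction path crosses only that-complement boundaries, which are transparent.
So B is grammatical.

B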